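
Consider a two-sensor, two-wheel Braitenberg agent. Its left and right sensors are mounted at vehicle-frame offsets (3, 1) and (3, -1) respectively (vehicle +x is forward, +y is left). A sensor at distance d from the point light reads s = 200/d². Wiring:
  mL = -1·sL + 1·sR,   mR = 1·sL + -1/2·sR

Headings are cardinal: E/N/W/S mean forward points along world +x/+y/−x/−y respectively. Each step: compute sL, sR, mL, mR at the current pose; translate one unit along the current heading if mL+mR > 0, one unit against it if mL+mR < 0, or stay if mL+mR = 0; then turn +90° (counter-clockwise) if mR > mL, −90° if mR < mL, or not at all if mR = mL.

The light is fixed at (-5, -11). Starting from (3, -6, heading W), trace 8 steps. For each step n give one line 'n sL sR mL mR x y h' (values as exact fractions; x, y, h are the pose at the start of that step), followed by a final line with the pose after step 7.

n=0: pose=(3,-6,W); sL=200/41, sR=200/61; mL=-4000/2501, mR=8100/2501; mL+mR=100/61 → advance +1; mR−mL=12100/2501 → turn +1·90°
n=1: pose=(2,-6,S); sL=50/17, sR=5; mL=35/17, mR=15/34; mL+mR=5/2 → advance +1; mR−mL=-55/34 → turn -1·90°
n=2: pose=(2,-7,W); sL=8, sR=200/41; mL=-128/41, mR=228/41; mL+mR=100/41 → advance +1; mR−mL=356/41 → turn +1·90°
n=3: pose=(1,-7,S); sL=4, sR=100/13; mL=48/13, mR=2/13; mL+mR=50/13 → advance +1; mR−mL=-46/13 → turn -1·90°
n=4: pose=(1,-8,W); sL=200/13, sR=8; mL=-96/13, mR=148/13; mL+mR=4 → advance +1; mR−mL=244/13 → turn +1·90°
n=5: pose=(0,-8,S); sL=50/9, sR=25/2; mL=125/18, mR=-25/36; mL+mR=25/4 → advance +1; mR−mL=-275/36 → turn -1·90°
n=6: pose=(0,-9,W); sL=40, sR=200/13; mL=-320/13, mR=420/13; mL+mR=100/13 → advance +1; mR−mL=740/13 → turn +1·90°
n=7: pose=(-1,-9,S); sL=100/13, sR=20; mL=160/13, mR=-30/13; mL+mR=10 → advance +1; mR−mL=-190/13 → turn -1·90°

0 200/41 200/61 -4000/2501 8100/2501 3 -6 W
1 50/17 5 35/17 15/34 2 -6 S
2 8 200/41 -128/41 228/41 2 -7 W
3 4 100/13 48/13 2/13 1 -7 S
4 200/13 8 -96/13 148/13 1 -8 W
5 50/9 25/2 125/18 -25/36 0 -8 S
6 40 200/13 -320/13 420/13 0 -9 W
7 100/13 20 160/13 -30/13 -1 -9 S
final -1 -10 W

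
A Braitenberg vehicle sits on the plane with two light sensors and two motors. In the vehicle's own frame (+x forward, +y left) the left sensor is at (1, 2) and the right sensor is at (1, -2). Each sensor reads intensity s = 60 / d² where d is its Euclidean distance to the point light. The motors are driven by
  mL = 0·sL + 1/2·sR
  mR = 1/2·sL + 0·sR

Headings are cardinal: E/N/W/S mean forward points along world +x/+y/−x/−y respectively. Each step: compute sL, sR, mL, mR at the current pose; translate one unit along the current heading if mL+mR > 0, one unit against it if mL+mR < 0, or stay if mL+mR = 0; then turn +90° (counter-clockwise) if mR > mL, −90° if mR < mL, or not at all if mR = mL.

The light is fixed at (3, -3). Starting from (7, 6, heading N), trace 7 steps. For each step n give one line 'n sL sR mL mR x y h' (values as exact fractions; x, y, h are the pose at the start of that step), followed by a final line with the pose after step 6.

n=0: pose=(7,6,N); sL=15/26, sR=15/34; mL=15/68, mR=15/52; mL+mR=225/442 → advance +1; mR−mL=15/221 → turn +1·90°
n=1: pose=(7,7,W); sL=60/73, sR=20/51; mL=10/51, mR=30/73; mL+mR=2260/3723 → advance +1; mR−mL=800/3723 → turn +1·90°
n=2: pose=(6,7,S); sL=30/53, sR=30/41; mL=15/41, mR=15/53; mL+mR=1410/2173 → advance +1; mR−mL=-180/2173 → turn -1·90°
n=3: pose=(6,6,W); sL=60/53, sR=12/25; mL=6/25, mR=30/53; mL+mR=1068/1325 → advance +1; mR−mL=432/1325 → turn +1·90°
n=4: pose=(5,6,S); sL=3/4, sR=15/16; mL=15/32, mR=3/8; mL+mR=27/32 → advance +1; mR−mL=-3/32 → turn -1·90°
n=5: pose=(5,5,W); sL=60/37, sR=60/101; mL=30/101, mR=30/37; mL+mR=4140/3737 → advance +1; mR−mL=1920/3737 → turn +1·90°
n=6: pose=(4,5,S); sL=30/29, sR=6/5; mL=3/5, mR=15/29; mL+mR=162/145 → advance +1; mR−mL=-12/145 → turn -1·90°

0 15/26 15/34 15/68 15/52 7 6 N
1 60/73 20/51 10/51 30/73 7 7 W
2 30/53 30/41 15/41 15/53 6 7 S
3 60/53 12/25 6/25 30/53 6 6 W
4 3/4 15/16 15/32 3/8 5 6 S
5 60/37 60/101 30/101 30/37 5 5 W
6 30/29 6/5 3/5 15/29 4 5 S
final 4 4 W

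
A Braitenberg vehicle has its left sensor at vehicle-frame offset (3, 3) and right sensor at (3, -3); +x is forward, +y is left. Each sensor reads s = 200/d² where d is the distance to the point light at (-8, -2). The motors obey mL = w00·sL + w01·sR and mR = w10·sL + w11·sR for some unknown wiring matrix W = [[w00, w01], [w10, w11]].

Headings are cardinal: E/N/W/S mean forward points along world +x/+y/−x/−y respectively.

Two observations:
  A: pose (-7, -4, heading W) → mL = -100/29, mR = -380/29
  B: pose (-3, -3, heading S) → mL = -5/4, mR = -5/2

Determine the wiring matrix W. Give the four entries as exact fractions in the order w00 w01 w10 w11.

-1/2 0 1 -1/2

obs A: pose=(-7,-4,W) → sL=200/29, sR=40, mL=-100/29, mR=-380/29
obs B: pose=(-3,-3,S) → sL=5/2, sR=10, mL=-5/4, mR=-5/2
sensor matrix S = [[200/29, 40], [5/2, 10]]; det S = -900/29
solve [mL_A; mL_B] = S·[w00; w01] and [mR_A; mR_B] = S·[w10; w11]:
  w00 = -1/2, w01 = 0, w10 = 1, w11 = -1/2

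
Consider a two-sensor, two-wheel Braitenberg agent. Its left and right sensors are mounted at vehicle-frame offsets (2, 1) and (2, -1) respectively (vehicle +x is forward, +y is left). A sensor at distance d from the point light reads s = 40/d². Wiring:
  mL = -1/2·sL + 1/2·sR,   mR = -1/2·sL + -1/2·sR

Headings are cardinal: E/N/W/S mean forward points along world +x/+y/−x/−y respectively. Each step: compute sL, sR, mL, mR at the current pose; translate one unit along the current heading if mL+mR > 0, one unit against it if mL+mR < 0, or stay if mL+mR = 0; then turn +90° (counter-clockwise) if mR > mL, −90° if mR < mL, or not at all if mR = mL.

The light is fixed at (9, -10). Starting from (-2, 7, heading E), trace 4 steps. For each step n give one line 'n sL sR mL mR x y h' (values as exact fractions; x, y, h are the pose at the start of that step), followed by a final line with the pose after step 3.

n=0: pose=(-2,7,E); sL=8/81, sR=40/337; mL=272/27297, mR=-2968/27297; mL+mR=-8/81 → advance -1; mR−mL=-40/337 → turn -1·90°
n=1: pose=(-3,7,S); sL=20/173, sR=20/197; mL=-240/34081, mR=-3700/34081; mL+mR=-20/173 → advance -1; mR−mL=-20/197 → turn -1·90°
n=2: pose=(-3,8,W); sL=8/97, sR=40/557; mL=-288/54029, mR=-4168/54029; mL+mR=-8/97 → advance -1; mR−mL=-40/557 → turn -1·90°
n=3: pose=(-2,8,N); sL=5/68, sR=2/25; mL=11/3400, mR=-261/3400; mL+mR=-5/68 → advance -1; mR−mL=-2/25 → turn -1·90°

0 8/81 40/337 272/27297 -2968/27297 -2 7 E
1 20/173 20/197 -240/34081 -3700/34081 -3 7 S
2 8/97 40/557 -288/54029 -4168/54029 -3 8 W
3 5/68 2/25 11/3400 -261/3400 -2 8 N
final -2 7 E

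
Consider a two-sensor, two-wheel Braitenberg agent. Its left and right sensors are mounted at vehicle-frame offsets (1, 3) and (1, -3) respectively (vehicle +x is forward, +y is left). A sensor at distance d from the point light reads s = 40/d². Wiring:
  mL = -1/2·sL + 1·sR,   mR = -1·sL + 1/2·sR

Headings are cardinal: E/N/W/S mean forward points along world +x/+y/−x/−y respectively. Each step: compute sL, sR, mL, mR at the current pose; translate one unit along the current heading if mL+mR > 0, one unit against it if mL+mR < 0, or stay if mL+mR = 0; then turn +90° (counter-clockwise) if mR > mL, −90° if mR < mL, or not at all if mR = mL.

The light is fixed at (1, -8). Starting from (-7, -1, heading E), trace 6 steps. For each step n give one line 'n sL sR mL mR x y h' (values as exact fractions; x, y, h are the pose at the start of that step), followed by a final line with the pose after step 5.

0 40/149 8/13 932/1937 76/1937 -7 -1 E
1 10/13 5/17 -20/221 -275/442 -6 -1 S
2 40/89 8/37 -28/3293 -1124/3293 -6 0 W
3 20/81 4/9 26/81 -2/81 -5 0 N
4 40/169 40/61 5540/10309 940/10309 -5 1 E
5 10/17 5/16 5/272 -235/544 -4 1 S
final -4 2 W

n=0: pose=(-7,-1,E); sL=40/149, sR=8/13; mL=932/1937, mR=76/1937; mL+mR=1008/1937 → advance +1; mR−mL=-856/1937 → turn -1·90°
n=1: pose=(-6,-1,S); sL=10/13, sR=5/17; mL=-20/221, mR=-275/442; mL+mR=-315/442 → advance -1; mR−mL=-235/442 → turn -1·90°
n=2: pose=(-6,0,W); sL=40/89, sR=8/37; mL=-28/3293, mR=-1124/3293; mL+mR=-1152/3293 → advance -1; mR−mL=-1096/3293 → turn -1·90°
n=3: pose=(-5,0,N); sL=20/81, sR=4/9; mL=26/81, mR=-2/81; mL+mR=8/27 → advance +1; mR−mL=-28/81 → turn -1·90°
n=4: pose=(-5,1,E); sL=40/169, sR=40/61; mL=5540/10309, mR=940/10309; mL+mR=6480/10309 → advance +1; mR−mL=-4600/10309 → turn -1·90°
n=5: pose=(-4,1,S); sL=10/17, sR=5/16; mL=5/272, mR=-235/544; mL+mR=-225/544 → advance -1; mR−mL=-245/544 → turn -1·90°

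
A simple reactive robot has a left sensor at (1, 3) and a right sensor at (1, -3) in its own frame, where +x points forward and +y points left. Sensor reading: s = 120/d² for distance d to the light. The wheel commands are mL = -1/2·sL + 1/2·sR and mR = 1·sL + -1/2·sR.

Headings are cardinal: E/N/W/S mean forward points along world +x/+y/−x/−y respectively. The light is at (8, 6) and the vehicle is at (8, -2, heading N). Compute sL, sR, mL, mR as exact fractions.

60/29 60/29 0 30/29

left sensor world pos  = (5, -1); dL² = 58
right sensor world pos = (11, -1); dR² = 58
sL = 120/58 = 60/29
sR = 120/58 = 60/29
mL = -1/2·sL + 1/2·sR = 0
mR = 1·sL + -1/2·sR = 30/29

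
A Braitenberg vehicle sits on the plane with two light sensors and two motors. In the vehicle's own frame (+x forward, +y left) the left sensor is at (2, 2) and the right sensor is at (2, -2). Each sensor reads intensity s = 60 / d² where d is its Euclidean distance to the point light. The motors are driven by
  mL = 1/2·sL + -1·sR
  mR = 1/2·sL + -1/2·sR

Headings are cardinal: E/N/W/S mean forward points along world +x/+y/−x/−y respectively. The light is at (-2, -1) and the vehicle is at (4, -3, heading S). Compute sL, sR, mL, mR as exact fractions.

left sensor world pos  = (6, -5); dL² = 80
right sensor world pos = (2, -5); dR² = 32
sL = 60/80 = 3/4
sR = 60/32 = 15/8
mL = 1/2·sL + -1·sR = -3/2
mR = 1/2·sL + -1/2·sR = -9/16

3/4 15/8 -3/2 -9/16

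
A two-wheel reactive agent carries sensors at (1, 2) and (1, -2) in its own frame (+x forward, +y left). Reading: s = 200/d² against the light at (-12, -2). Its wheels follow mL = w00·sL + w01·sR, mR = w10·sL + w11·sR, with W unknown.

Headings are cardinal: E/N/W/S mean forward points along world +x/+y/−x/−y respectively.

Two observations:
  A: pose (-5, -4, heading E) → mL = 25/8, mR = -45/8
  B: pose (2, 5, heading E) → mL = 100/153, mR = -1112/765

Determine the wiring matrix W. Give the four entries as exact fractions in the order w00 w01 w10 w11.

1 0 -1 -1

obs A: pose=(-5,-4,E) → sL=25/8, sR=5/2, mL=25/8, mR=-45/8
obs B: pose=(2,5,E) → sL=100/153, sR=4/5, mL=100/153, mR=-1112/765
sensor matrix S = [[25/8, 5/2], [100/153, 4/5]]; det S = 265/306
solve [mL_A; mL_B] = S·[w00; w01] and [mR_A; mR_B] = S·[w10; w11]:
  w00 = 1, w01 = 0, w10 = -1, w11 = -1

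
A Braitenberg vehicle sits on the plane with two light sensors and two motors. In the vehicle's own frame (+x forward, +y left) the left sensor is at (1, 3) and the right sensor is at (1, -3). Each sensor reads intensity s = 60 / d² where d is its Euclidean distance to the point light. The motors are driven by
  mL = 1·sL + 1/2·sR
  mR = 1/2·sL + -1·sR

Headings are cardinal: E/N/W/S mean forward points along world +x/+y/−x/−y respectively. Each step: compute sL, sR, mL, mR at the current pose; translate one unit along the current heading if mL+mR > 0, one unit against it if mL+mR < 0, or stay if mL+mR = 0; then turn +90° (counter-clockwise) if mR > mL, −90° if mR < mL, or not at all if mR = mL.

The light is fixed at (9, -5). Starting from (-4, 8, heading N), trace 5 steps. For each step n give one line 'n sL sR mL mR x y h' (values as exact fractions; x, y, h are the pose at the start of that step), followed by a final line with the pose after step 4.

n=0: pose=(-4,8,N); sL=15/113, sR=15/74; mL=3915/16724, mR=-570/4181; mL+mR=1635/16724 → advance +1; mR−mL=-6195/16724 → turn -1·90°
n=1: pose=(-4,9,E); sL=60/433, sR=12/53; mL=5778/22949, mR=-3606/22949; mL+mR=2172/22949 → advance +1; mR−mL=-9384/22949 → turn -1·90°
n=2: pose=(-3,9,S); sL=6/25, sR=30/197; mL=1557/4925, mR=-159/4925; mL+mR=1398/4925 → advance +1; mR−mL=-1716/4925 → turn -1·90°
n=3: pose=(-3,8,W); sL=60/269, sR=12/85; mL=6714/22865, mR=-678/22865; mL+mR=6036/22865 → advance +1; mR−mL=-7392/22865 → turn -1·90°
n=4: pose=(-4,8,N); sL=15/113, sR=15/74; mL=3915/16724, mR=-570/4181; mL+mR=1635/16724 → advance +1; mR−mL=-6195/16724 → turn -1·90°

0 15/113 15/74 3915/16724 -570/4181 -4 8 N
1 60/433 12/53 5778/22949 -3606/22949 -4 9 E
2 6/25 30/197 1557/4925 -159/4925 -3 9 S
3 60/269 12/85 6714/22865 -678/22865 -3 8 W
4 15/113 15/74 3915/16724 -570/4181 -4 8 N
final -4 9 E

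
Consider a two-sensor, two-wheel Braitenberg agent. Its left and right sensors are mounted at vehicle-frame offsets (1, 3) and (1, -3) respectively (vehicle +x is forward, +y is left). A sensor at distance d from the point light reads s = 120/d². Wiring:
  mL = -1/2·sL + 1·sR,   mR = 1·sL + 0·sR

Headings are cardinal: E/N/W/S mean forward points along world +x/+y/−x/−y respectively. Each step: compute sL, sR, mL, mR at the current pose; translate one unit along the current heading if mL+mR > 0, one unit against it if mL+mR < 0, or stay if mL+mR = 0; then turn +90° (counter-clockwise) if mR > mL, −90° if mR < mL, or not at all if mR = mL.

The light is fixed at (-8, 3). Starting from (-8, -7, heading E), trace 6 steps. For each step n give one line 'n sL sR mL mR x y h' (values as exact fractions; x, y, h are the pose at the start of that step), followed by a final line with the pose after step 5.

0 12/5 12/17 -42/85 12/5 -8 -7 E
1 24/17 120/97 876/1649 24/17 -7 -7 N
2 5/6 10/3 35/12 5/6 -7 -6 W
3 120/73 120/73 60/73 120/73 -8 -6 N
4 60/61 60/13 3270/793 60/61 -8 -5 W
5 24/13 120/53 924/689 24/13 -9 -5 N
final -9 -4 W

n=0: pose=(-8,-7,E); sL=12/5, sR=12/17; mL=-42/85, mR=12/5; mL+mR=162/85 → advance +1; mR−mL=246/85 → turn +1·90°
n=1: pose=(-7,-7,N); sL=24/17, sR=120/97; mL=876/1649, mR=24/17; mL+mR=3204/1649 → advance +1; mR−mL=1452/1649 → turn +1·90°
n=2: pose=(-7,-6,W); sL=5/6, sR=10/3; mL=35/12, mR=5/6; mL+mR=15/4 → advance +1; mR−mL=-25/12 → turn -1·90°
n=3: pose=(-8,-6,N); sL=120/73, sR=120/73; mL=60/73, mR=120/73; mL+mR=180/73 → advance +1; mR−mL=60/73 → turn +1·90°
n=4: pose=(-8,-5,W); sL=60/61, sR=60/13; mL=3270/793, mR=60/61; mL+mR=4050/793 → advance +1; mR−mL=-2490/793 → turn -1·90°
n=5: pose=(-9,-5,N); sL=24/13, sR=120/53; mL=924/689, mR=24/13; mL+mR=2196/689 → advance +1; mR−mL=348/689 → turn +1·90°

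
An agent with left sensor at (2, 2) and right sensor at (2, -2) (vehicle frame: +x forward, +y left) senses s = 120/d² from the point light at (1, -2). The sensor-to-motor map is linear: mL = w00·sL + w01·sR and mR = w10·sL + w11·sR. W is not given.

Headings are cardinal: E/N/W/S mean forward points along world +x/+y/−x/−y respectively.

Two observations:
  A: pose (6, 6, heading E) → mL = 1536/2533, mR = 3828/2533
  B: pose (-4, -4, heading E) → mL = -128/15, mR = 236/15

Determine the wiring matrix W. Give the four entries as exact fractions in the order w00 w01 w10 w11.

obs A: pose=(6,6,E) → sL=120/149, sR=24/17, mL=1536/2533, mR=3828/2533
obs B: pose=(-4,-4,E) → sL=40/3, sR=24/5, mL=-128/15, mR=236/15
sensor matrix S = [[120/149, 24/17], [40/3, 24/5]]; det S = -37888/2533
solve [mL_A; mL_B] = S·[w00; w01] and [mR_A; mR_B] = S·[w10; w11]:
  w00 = -1, w01 = 1, w10 = 1, w11 = 1/2

-1 1 1 1/2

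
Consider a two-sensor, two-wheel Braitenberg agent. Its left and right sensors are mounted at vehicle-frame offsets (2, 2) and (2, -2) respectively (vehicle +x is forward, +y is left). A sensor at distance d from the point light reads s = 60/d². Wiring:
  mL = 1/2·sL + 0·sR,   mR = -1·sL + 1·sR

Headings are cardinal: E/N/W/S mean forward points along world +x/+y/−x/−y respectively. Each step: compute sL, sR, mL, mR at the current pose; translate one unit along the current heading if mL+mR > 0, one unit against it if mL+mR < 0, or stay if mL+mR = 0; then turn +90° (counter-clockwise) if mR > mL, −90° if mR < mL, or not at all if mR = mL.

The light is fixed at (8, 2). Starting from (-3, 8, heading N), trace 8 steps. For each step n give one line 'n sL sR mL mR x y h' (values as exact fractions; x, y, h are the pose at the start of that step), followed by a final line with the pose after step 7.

n=0: pose=(-3,8,N); sL=60/233, sR=12/29; mL=30/233, mR=1056/6757; mL+mR=1926/6757 → advance +1; mR−mL=186/6757 → turn +1·90°
n=1: pose=(-3,9,W); sL=30/97, sR=6/25; mL=15/97, mR=-168/2425; mL+mR=207/2425 → advance +1; mR−mL=-543/2425 → turn -1·90°
n=2: pose=(-4,9,N); sL=60/277, sR=60/181; mL=30/277, mR=5760/50137; mL+mR=11190/50137 → advance +1; mR−mL=330/50137 → turn +1·90°
n=3: pose=(-4,10,W); sL=15/58, sR=15/74; mL=15/116, mR=-60/1073; mL+mR=315/4292 → advance +1; mR−mL=-795/4292 → turn -1·90°
n=4: pose=(-5,10,N); sL=12/65, sR=60/221; mL=6/65, mR=96/1105; mL+mR=198/1105 → advance +1; mR−mL=-6/1105 → turn -1·90°
n=5: pose=(-5,11,E); sL=30/121, sR=6/17; mL=15/121, mR=216/2057; mL+mR=471/2057 → advance +1; mR−mL=-39/2057 → turn -1·90°
n=6: pose=(-4,11,S); sL=60/149, sR=12/49; mL=30/149, mR=-1152/7301; mL+mR=318/7301 → advance +1; mR−mL=-2622/7301 → turn -1·90°
n=7: pose=(-4,10,W); sL=15/58, sR=15/74; mL=15/116, mR=-60/1073; mL+mR=315/4292 → advance +1; mR−mL=-795/4292 → turn -1·90°

0 60/233 12/29 30/233 1056/6757 -3 8 N
1 30/97 6/25 15/97 -168/2425 -3 9 W
2 60/277 60/181 30/277 5760/50137 -4 9 N
3 15/58 15/74 15/116 -60/1073 -4 10 W
4 12/65 60/221 6/65 96/1105 -5 10 N
5 30/121 6/17 15/121 216/2057 -5 11 E
6 60/149 12/49 30/149 -1152/7301 -4 11 S
7 15/58 15/74 15/116 -60/1073 -4 10 W
final -5 10 N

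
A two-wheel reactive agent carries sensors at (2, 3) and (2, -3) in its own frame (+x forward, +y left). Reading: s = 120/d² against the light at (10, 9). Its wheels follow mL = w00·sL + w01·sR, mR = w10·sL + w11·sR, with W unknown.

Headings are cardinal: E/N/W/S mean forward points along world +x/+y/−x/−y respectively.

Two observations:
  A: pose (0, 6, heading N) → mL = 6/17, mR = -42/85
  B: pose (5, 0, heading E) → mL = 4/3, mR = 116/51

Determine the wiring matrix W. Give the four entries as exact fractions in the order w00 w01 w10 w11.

1/2 0 1 -1/2

obs A: pose=(0,6,N) → sL=12/17, sR=12/5, mL=6/17, mR=-42/85
obs B: pose=(5,0,E) → sL=8/3, sR=40/51, mL=4/3, mR=116/51
sensor matrix S = [[12/17, 12/5], [8/3, 40/51]]; det S = -8448/1445
solve [mL_A; mL_B] = S·[w00; w01] and [mR_A; mR_B] = S·[w10; w11]:
  w00 = 1/2, w01 = 0, w10 = 1, w11 = -1/2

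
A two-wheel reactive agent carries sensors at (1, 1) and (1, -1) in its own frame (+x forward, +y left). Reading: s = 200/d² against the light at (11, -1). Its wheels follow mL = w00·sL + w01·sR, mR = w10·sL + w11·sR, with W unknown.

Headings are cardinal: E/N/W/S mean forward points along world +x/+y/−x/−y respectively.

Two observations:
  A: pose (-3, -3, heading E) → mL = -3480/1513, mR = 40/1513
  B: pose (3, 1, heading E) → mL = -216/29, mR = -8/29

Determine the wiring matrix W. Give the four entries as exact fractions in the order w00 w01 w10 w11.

-1 -1 1/2 -1/2

obs A: pose=(-3,-3,E) → sL=20/17, sR=100/89, mL=-3480/1513, mR=40/1513
obs B: pose=(3,1,E) → sL=100/29, sR=4, mL=-216/29, mR=-8/29
sensor matrix S = [[20/17, 100/89], [100/29, 4]]; det S = 36480/43877
solve [mL_A; mL_B] = S·[w00; w01] and [mR_A; mR_B] = S·[w10; w11]:
  w00 = -1, w01 = -1, w10 = 1/2, w11 = -1/2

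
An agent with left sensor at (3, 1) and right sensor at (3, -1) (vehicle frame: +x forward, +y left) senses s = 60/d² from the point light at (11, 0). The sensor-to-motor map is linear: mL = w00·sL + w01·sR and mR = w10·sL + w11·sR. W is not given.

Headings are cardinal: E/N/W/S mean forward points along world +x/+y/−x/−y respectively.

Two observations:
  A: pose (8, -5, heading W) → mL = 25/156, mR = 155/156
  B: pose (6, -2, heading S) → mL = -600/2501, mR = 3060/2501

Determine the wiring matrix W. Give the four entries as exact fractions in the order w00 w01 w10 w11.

-1/2 1/2 1/2 1/2

obs A: pose=(8,-5,W) → sL=5/6, sR=15/13, mL=25/156, mR=155/156
obs B: pose=(6,-2,S) → sL=60/41, sR=60/61, mL=-600/2501, mR=3060/2501
sensor matrix S = [[5/6, 15/13], [60/41, 60/61]]; det S = -28250/32513
solve [mL_A; mL_B] = S·[w00; w01] and [mR_A; mR_B] = S·[w10; w11]:
  w00 = -1/2, w01 = 1/2, w10 = 1/2, w11 = 1/2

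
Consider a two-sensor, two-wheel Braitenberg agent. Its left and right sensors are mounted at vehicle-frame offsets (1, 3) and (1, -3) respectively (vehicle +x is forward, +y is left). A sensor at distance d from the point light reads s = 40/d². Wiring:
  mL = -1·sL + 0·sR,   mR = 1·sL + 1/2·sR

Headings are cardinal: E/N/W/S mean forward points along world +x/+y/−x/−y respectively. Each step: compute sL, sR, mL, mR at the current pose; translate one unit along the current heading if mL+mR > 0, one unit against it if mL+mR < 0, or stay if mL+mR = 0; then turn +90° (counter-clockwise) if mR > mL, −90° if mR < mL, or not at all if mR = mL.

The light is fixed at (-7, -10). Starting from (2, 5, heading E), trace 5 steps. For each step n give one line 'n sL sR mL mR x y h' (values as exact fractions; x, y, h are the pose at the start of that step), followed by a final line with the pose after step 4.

0 5/53 10/61 -5/53 570/3233 2 5 E
1 8/61 8/85 -8/61 924/5185 3 5 N
2 4/25 20/221 -4/25 1134/5525 3 6 W
3 40/369 40/261 -40/369 220/1189 2 6 S
4 5/53 10/61 -5/53 570/3233 2 5 E
final 3 5 N

n=0: pose=(2,5,E); sL=5/53, sR=10/61; mL=-5/53, mR=570/3233; mL+mR=5/61 → advance +1; mR−mL=875/3233 → turn +1·90°
n=1: pose=(3,5,N); sL=8/61, sR=8/85; mL=-8/61, mR=924/5185; mL+mR=4/85 → advance +1; mR−mL=1604/5185 → turn +1·90°
n=2: pose=(3,6,W); sL=4/25, sR=20/221; mL=-4/25, mR=1134/5525; mL+mR=10/221 → advance +1; mR−mL=2018/5525 → turn +1·90°
n=3: pose=(2,6,S); sL=40/369, sR=40/261; mL=-40/369, mR=220/1189; mL+mR=20/261 → advance +1; mR−mL=3140/10701 → turn +1·90°
n=4: pose=(2,5,E); sL=5/53, sR=10/61; mL=-5/53, mR=570/3233; mL+mR=5/61 → advance +1; mR−mL=875/3233 → turn +1·90°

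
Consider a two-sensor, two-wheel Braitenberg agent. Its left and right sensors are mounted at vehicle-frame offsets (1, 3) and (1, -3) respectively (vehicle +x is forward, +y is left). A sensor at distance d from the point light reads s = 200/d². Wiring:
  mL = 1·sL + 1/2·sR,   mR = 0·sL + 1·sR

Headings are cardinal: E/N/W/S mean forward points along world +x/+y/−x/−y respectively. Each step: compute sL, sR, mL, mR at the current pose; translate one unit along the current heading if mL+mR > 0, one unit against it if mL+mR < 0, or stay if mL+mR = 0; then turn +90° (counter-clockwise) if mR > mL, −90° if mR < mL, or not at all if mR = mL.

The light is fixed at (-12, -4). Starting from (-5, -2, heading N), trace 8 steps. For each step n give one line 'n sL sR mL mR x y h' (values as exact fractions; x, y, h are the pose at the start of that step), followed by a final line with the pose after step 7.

n=0: pose=(-5,-2,N); sL=8, sR=200/109; mL=972/109, mR=200/109; mL+mR=1172/109 → advance +1; mR−mL=-772/109 → turn -1·90°
n=1: pose=(-5,-1,E); sL=2, sR=25/8; mL=57/16, mR=25/8; mL+mR=107/16 → advance +1; mR−mL=-7/16 → turn -1·90°
n=2: pose=(-4,-1,S); sL=8/5, sR=200/29; mL=732/145, mR=200/29; mL+mR=1732/145 → advance +1; mR−mL=268/145 → turn +1·90°
n=3: pose=(-4,-2,E); sL=100/53, sR=100/41; mL=6750/2173, mR=100/41; mL+mR=12050/2173 → advance +1; mR−mL=-1450/2173 → turn -1·90°
n=4: pose=(-3,-2,S); sL=40/29, sR=200/37; mL=4380/1073, mR=200/37; mL+mR=10180/1073 → advance +1; mR−mL=1420/1073 → turn +1·90°
n=5: pose=(-3,-3,E); sL=50/29, sR=25/13; mL=2025/754, mR=25/13; mL+mR=3475/754 → advance +1; mR−mL=-575/754 → turn -1·90°
n=6: pose=(-2,-3,S); sL=200/169, sR=200/49; mL=26700/8281, mR=200/49; mL+mR=60500/8281 → advance +1; mR−mL=7100/8281 → turn +1·90°
n=7: pose=(-2,-4,E); sL=20/13, sR=20/13; mL=30/13, mR=20/13; mL+mR=50/13 → advance +1; mR−mL=-10/13 → turn -1·90°

0 8 200/109 972/109 200/109 -5 -2 N
1 2 25/8 57/16 25/8 -5 -1 E
2 8/5 200/29 732/145 200/29 -4 -1 S
3 100/53 100/41 6750/2173 100/41 -4 -2 E
4 40/29 200/37 4380/1073 200/37 -3 -2 S
5 50/29 25/13 2025/754 25/13 -3 -3 E
6 200/169 200/49 26700/8281 200/49 -2 -3 S
7 20/13 20/13 30/13 20/13 -2 -4 E
final -1 -4 S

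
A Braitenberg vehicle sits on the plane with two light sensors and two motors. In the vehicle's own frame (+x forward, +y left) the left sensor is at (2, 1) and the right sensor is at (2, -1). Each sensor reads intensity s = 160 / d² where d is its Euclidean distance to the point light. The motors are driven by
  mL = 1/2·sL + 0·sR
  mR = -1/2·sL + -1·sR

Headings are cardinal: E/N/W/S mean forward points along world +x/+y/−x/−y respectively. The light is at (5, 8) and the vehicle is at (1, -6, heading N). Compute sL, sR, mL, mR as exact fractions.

160/169 160/153 80/169 -39280/25857

left sensor world pos  = (0, -4); dL² = 169
right sensor world pos = (2, -4); dR² = 153
sL = 160/169 = 160/169
sR = 160/153 = 160/153
mL = 1/2·sL + 0·sR = 80/169
mR = -1/2·sL + -1·sR = -39280/25857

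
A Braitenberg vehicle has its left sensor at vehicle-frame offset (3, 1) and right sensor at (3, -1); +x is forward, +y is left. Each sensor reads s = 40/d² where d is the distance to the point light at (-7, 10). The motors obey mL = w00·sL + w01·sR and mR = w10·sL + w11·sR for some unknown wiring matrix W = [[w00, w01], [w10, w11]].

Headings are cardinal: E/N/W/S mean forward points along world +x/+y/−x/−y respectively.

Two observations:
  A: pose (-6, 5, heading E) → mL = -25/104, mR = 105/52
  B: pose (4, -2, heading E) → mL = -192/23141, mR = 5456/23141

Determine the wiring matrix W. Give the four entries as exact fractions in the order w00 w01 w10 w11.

obs A: pose=(-6,5,E) → sL=5/4, sR=10/13, mL=-25/104, mR=105/52
obs B: pose=(4,-2,E) → sL=40/317, sR=8/73, mL=-192/23141, mR=5456/23141
sensor matrix S = [[5/4, 10/13], [40/317, 8/73]]; det S = 12010/300833
solve [mL_A; mL_B] = S·[w00; w01] and [mR_A; mR_B] = S·[w10; w11]:
  w00 = -1/2, w01 = 1/2, w10 = 1, w11 = 1

-1/2 1/2 1 1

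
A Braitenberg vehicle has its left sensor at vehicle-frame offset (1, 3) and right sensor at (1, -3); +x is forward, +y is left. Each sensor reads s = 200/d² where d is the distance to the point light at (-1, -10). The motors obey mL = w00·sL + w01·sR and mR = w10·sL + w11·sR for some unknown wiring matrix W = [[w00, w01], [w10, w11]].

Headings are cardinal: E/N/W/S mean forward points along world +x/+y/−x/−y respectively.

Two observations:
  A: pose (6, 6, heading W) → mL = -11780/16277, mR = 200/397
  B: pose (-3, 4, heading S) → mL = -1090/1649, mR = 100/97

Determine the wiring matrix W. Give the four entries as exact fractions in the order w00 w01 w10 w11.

obs A: pose=(6,6,W) → sL=40/41, sR=200/397, mL=-11780/16277, mR=200/397
obs B: pose=(-3,4,S) → sL=20/17, sR=100/97, mL=-1090/1649, mR=100/97
sensor matrix S = [[40/41, 200/397], [20/17, 100/97]]; det S = 11088000/26840773
solve [mL_A; mL_B] = S·[w00; w01] and [mR_A; mR_B] = S·[w10; w11]:
  w00 = -1, w01 = 1/2, w10 = 0, w11 = 1

-1 1/2 0 1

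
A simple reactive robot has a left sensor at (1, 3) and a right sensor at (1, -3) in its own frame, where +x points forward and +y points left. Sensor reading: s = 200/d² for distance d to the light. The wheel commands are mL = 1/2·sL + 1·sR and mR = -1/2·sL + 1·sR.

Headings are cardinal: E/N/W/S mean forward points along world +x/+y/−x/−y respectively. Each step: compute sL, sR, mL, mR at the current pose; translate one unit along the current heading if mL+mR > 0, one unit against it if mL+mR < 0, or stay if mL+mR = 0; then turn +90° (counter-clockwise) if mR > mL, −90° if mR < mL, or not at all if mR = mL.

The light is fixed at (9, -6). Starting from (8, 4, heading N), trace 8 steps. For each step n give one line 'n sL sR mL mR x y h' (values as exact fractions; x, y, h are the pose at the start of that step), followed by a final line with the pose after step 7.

n=0: pose=(8,4,N); sL=200/137, sR=8/5; mL=1596/685, mR=596/685; mL+mR=16/5 → advance +1; mR−mL=-200/137 → turn -1·90°
n=1: pose=(8,5,E); sL=50/49, sR=25/8; mL=1425/392, mR=1025/392; mL+mR=25/4 → advance +1; mR−mL=-50/49 → turn -1·90°
n=2: pose=(9,5,S); sL=200/109, sR=200/109; mL=300/109, mR=100/109; mL+mR=400/109 → advance +1; mR−mL=-200/109 → turn -1·90°
n=3: pose=(9,4,W); sL=4, sR=20/17; mL=54/17, mR=-14/17; mL+mR=40/17 → advance +1; mR−mL=-4 → turn -1·90°
n=4: pose=(8,4,N); sL=200/137, sR=8/5; mL=1596/685, mR=596/685; mL+mR=16/5 → advance +1; mR−mL=-200/137 → turn -1·90°
n=5: pose=(8,5,E); sL=50/49, sR=25/8; mL=1425/392, mR=1025/392; mL+mR=25/4 → advance +1; mR−mL=-50/49 → turn -1·90°
n=6: pose=(9,5,S); sL=200/109, sR=200/109; mL=300/109, mR=100/109; mL+mR=400/109 → advance +1; mR−mL=-200/109 → turn -1·90°
n=7: pose=(9,4,W); sL=4, sR=20/17; mL=54/17, mR=-14/17; mL+mR=40/17 → advance +1; mR−mL=-4 → turn -1·90°

0 200/137 8/5 1596/685 596/685 8 4 N
1 50/49 25/8 1425/392 1025/392 8 5 E
2 200/109 200/109 300/109 100/109 9 5 S
3 4 20/17 54/17 -14/17 9 4 W
4 200/137 8/5 1596/685 596/685 8 4 N
5 50/49 25/8 1425/392 1025/392 8 5 E
6 200/109 200/109 300/109 100/109 9 5 S
7 4 20/17 54/17 -14/17 9 4 W
final 8 4 N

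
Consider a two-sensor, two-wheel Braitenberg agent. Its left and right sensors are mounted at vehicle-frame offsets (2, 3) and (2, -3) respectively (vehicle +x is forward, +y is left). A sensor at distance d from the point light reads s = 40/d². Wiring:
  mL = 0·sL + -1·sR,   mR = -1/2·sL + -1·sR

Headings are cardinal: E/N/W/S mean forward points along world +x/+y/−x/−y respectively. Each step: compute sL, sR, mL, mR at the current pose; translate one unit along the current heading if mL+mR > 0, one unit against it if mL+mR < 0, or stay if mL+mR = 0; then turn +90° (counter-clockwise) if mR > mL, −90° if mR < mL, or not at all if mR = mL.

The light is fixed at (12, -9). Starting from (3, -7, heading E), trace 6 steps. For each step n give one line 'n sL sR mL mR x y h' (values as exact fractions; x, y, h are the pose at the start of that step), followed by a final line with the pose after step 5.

n=0: pose=(3,-7,E); sL=20/37, sR=4/5; mL=-4/5, mR=-198/185; mL+mR=-346/185 → advance -1; mR−mL=-10/37 → turn -1·90°
n=1: pose=(2,-7,S); sL=40/49, sR=40/169; mL=-40/169, mR=-5340/8281; mL+mR=-7300/8281 → advance -1; mR−mL=-20/49 → turn -1·90°
n=2: pose=(2,-6,W); sL=5/18, sR=2/9; mL=-2/9, mR=-13/36; mL+mR=-7/12 → advance -1; mR−mL=-5/36 → turn -1·90°
n=3: pose=(3,-6,N); sL=40/169, sR=40/61; mL=-40/61, mR=-7980/10309; mL+mR=-14740/10309 → advance -1; mR−mL=-20/169 → turn -1·90°
n=4: pose=(3,-7,E); sL=20/37, sR=4/5; mL=-4/5, mR=-198/185; mL+mR=-346/185 → advance -1; mR−mL=-10/37 → turn -1·90°
n=5: pose=(2,-7,S); sL=40/49, sR=40/169; mL=-40/169, mR=-5340/8281; mL+mR=-7300/8281 → advance -1; mR−mL=-20/49 → turn -1·90°

0 20/37 4/5 -4/5 -198/185 3 -7 E
1 40/49 40/169 -40/169 -5340/8281 2 -7 S
2 5/18 2/9 -2/9 -13/36 2 -6 W
3 40/169 40/61 -40/61 -7980/10309 3 -6 N
4 20/37 4/5 -4/5 -198/185 3 -7 E
5 40/49 40/169 -40/169 -5340/8281 2 -7 S
final 2 -6 W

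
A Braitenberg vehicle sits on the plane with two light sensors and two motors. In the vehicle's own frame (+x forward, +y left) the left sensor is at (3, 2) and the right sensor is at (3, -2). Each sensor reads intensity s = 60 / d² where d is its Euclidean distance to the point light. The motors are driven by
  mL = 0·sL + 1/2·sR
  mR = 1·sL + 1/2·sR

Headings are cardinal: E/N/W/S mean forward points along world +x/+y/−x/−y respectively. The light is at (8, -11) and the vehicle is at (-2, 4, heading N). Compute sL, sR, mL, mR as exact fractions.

5/39 15/97 15/194 1555/7566

left sensor world pos  = (-4, 7); dL² = 468
right sensor world pos = (0, 7); dR² = 388
sL = 60/468 = 5/39
sR = 60/388 = 15/97
mL = 0·sL + 1/2·sR = 15/194
mR = 1·sL + 1/2·sR = 1555/7566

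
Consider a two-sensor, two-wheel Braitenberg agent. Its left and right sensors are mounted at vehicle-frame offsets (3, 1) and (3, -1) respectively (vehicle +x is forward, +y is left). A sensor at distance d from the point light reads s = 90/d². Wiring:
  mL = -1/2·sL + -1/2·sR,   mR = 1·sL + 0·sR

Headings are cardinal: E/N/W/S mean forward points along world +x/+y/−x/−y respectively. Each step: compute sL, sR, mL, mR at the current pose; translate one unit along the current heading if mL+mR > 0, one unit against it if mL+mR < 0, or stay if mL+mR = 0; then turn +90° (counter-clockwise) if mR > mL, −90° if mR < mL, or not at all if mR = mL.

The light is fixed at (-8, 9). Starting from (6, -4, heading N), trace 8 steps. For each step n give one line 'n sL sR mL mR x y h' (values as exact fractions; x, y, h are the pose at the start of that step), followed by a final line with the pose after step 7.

n=0: pose=(6,-4,N); sL=90/269, sR=18/65; mL=-5346/17485, mR=90/269; mL+mR=504/17485 → advance +1; mR−mL=11196/17485 → turn +1·90°
n=1: pose=(6,-3,W); sL=9/29, sR=45/121; mL=-1197/3509, mR=9/29; mL+mR=-108/3509 → advance -1; mR−mL=2286/3509 → turn +1·90°
n=2: pose=(7,-3,S); sL=90/481, sR=90/421; mL=-40590/202501, mR=90/481; mL+mR=-2700/202501 → advance -1; mR−mL=78480/202501 → turn +1·90°
n=3: pose=(7,-2,E); sL=45/212, sR=5/26; mL=-1115/5512, mR=45/212; mL+mR=55/5512 → advance +1; mR−mL=2285/5512 → turn +1·90°
n=4: pose=(8,-2,N); sL=90/289, sR=90/353; mL=-28890/102017, mR=90/289; mL+mR=2880/102017 → advance +1; mR−mL=60660/102017 → turn +1·90°
n=5: pose=(8,-1,W); sL=9/29, sR=9/25; mL=-243/725, mR=9/29; mL+mR=-18/725 → advance -1; mR−mL=468/725 → turn +1·90°
n=6: pose=(9,-1,S); sL=90/493, sR=18/85; mL=-486/2465, mR=90/493; mL+mR=-36/2465 → advance -1; mR−mL=936/2465 → turn +1·90°
n=7: pose=(9,0,E); sL=45/232, sR=9/50; mL=-2169/11600, mR=45/232; mL+mR=81/11600 → advance +1; mR−mL=4419/11600 → turn +1·90°

0 90/269 18/65 -5346/17485 90/269 6 -4 N
1 9/29 45/121 -1197/3509 9/29 6 -3 W
2 90/481 90/421 -40590/202501 90/481 7 -3 S
3 45/212 5/26 -1115/5512 45/212 7 -2 E
4 90/289 90/353 -28890/102017 90/289 8 -2 N
5 9/29 9/25 -243/725 9/29 8 -1 W
6 90/493 18/85 -486/2465 90/493 9 -1 S
7 45/232 9/50 -2169/11600 45/232 9 0 E
final 10 0 N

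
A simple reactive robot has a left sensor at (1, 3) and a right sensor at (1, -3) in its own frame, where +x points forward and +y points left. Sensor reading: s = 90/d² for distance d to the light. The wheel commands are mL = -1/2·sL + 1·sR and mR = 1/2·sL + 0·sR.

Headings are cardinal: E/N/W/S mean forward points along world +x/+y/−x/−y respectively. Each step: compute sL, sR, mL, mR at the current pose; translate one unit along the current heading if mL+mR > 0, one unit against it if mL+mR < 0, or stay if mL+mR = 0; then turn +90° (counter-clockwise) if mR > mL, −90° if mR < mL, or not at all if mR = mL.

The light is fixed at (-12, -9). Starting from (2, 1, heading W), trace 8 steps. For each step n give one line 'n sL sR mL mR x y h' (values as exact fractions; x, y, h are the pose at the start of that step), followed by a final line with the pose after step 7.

0 45/109 45/169 2205/36842 45/218 2 1 W
1 90/337 90/181 22185/60997 45/337 1 1 S
2 1/2 5/16 1/16 1/4 1 0 W
3 90/289 18/29 3897/8381 45/289 0 0 S
4 45/73 45/121 1125/17666 45/146 0 -1 W
5 18/49 90/113 3393/5537 9/49 -1 -1 S
6 45/58 9/20 9/145 45/116 -1 -2 W
7 18/41 18/17 585/697 9/41 -2 -2 S
final -2 -3 W

n=0: pose=(2,1,W); sL=45/109, sR=45/169; mL=2205/36842, mR=45/218; mL+mR=45/169 → advance +1; mR−mL=2700/18421 → turn +1·90°
n=1: pose=(1,1,S); sL=90/337, sR=90/181; mL=22185/60997, mR=45/337; mL+mR=90/181 → advance +1; mR−mL=-14040/60997 → turn -1·90°
n=2: pose=(1,0,W); sL=1/2, sR=5/16; mL=1/16, mR=1/4; mL+mR=5/16 → advance +1; mR−mL=3/16 → turn +1·90°
n=3: pose=(0,0,S); sL=90/289, sR=18/29; mL=3897/8381, mR=45/289; mL+mR=18/29 → advance +1; mR−mL=-2592/8381 → turn -1·90°
n=4: pose=(0,-1,W); sL=45/73, sR=45/121; mL=1125/17666, mR=45/146; mL+mR=45/121 → advance +1; mR−mL=2160/8833 → turn +1·90°
n=5: pose=(-1,-1,S); sL=18/49, sR=90/113; mL=3393/5537, mR=9/49; mL+mR=90/113 → advance +1; mR−mL=-2376/5537 → turn -1·90°
n=6: pose=(-1,-2,W); sL=45/58, sR=9/20; mL=9/145, mR=45/116; mL+mR=9/20 → advance +1; mR−mL=189/580 → turn +1·90°
n=7: pose=(-2,-2,S); sL=18/41, sR=18/17; mL=585/697, mR=9/41; mL+mR=18/17 → advance +1; mR−mL=-432/697 → turn -1·90°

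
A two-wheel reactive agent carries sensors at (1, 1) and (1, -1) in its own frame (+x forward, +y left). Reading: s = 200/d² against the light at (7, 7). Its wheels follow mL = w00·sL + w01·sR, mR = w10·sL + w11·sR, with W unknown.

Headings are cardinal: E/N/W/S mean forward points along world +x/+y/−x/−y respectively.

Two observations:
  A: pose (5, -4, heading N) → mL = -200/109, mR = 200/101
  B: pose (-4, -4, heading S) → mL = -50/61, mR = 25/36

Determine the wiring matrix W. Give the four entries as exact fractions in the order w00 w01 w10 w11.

obs A: pose=(5,-4,N) → sL=200/109, sR=200/101, mL=-200/109, mR=200/101
obs B: pose=(-4,-4,S) → sL=50/61, sR=25/36, mL=-50/61, mR=25/36
sensor matrix S = [[200/109, 200/101], [50/61, 25/36]]; det S = -2108750/6043941
solve [mL_A; mL_B] = S·[w00; w01] and [mR_A; mR_B] = S·[w10; w11]:
  w00 = -1, w01 = 0, w10 = 0, w11 = 1

-1 0 0 1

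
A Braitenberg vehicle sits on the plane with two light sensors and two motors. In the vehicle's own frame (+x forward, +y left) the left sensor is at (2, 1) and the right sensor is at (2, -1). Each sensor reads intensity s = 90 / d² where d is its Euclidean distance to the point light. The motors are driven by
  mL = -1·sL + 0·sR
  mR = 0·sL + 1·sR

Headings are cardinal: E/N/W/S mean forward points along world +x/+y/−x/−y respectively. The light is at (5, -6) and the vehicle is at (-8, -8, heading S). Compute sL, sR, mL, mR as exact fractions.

left sensor world pos  = (-7, -10); dL² = 160
right sensor world pos = (-9, -10); dR² = 212
sL = 90/160 = 9/16
sR = 90/212 = 45/106
mL = -1·sL + 0·sR = -9/16
mR = 0·sL + 1·sR = 45/106

9/16 45/106 -9/16 45/106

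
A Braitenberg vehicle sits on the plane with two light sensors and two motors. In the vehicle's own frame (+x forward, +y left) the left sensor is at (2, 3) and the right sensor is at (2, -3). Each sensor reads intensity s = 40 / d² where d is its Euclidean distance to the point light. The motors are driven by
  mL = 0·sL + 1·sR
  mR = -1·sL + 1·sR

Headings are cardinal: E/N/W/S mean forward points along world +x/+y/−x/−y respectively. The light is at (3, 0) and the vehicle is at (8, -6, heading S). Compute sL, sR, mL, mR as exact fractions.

5/16 10/17 10/17 75/272

left sensor world pos  = (11, -8); dL² = 128
right sensor world pos = (5, -8); dR² = 68
sL = 40/128 = 5/16
sR = 40/68 = 10/17
mL = 0·sL + 1·sR = 10/17
mR = -1·sL + 1·sR = 75/272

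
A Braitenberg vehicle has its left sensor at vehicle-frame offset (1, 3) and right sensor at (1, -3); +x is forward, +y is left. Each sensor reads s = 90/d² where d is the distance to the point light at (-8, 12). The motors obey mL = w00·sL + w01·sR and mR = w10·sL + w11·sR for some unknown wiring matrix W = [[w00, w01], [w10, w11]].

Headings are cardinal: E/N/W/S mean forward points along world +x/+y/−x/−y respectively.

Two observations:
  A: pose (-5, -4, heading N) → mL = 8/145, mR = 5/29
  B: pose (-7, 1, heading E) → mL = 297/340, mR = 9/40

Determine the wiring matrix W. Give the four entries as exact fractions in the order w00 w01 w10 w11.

1 -1 0 1/2

obs A: pose=(-5,-4,N) → sL=2/5, sR=10/29, mL=8/145, mR=5/29
obs B: pose=(-7,1,E) → sL=45/34, sR=9/20, mL=297/340, mR=9/40
sensor matrix S = [[2/5, 10/29], [45/34, 9/20]]; det S = -6813/24650
solve [mL_A; mL_B] = S·[w00; w01] and [mR_A; mR_B] = S·[w10; w11]:
  w00 = 1, w01 = -1, w10 = 0, w11 = 1/2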